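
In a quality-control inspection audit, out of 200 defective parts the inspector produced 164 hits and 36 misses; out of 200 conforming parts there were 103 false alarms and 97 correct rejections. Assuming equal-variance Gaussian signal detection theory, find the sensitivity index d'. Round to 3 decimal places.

d' = 0.878

H = 164/200 = 0.8200
FA = 103/200 = 0.5150
z(H) = z(0.8200) = 0.9154
z(FA) = z(0.5150) = 0.0376
d' = z(H) − z(FA) = 0.9154 − 0.0376 = 0.8778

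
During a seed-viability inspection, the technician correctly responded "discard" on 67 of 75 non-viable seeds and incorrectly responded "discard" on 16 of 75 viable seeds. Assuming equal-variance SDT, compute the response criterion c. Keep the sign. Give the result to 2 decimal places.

c = -0.22

H = 67/75 = 0.8933
FA = 16/75 = 0.2133
z(H) = 1.2443
z(FA) = -0.7950
c = −½·[z(H) + z(FA)] = −0.5 × (1.2443 + (-0.7950)) = -0.22465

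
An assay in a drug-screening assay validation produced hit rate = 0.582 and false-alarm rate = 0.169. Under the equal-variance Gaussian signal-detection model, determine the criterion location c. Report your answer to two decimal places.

c = 0.38

Φ⁻¹(H) = Φ⁻¹(0.582) = 0.2070
Φ⁻¹(FA) = Φ⁻¹(0.169) = -0.9581
c = −½·[z(H) + z(FA)] = −0.5 × (0.2070 + (-0.9581)) = 0.37555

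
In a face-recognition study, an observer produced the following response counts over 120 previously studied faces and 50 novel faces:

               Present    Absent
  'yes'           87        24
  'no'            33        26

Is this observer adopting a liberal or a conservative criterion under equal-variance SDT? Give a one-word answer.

liberal

z(H) = 0.598, z(FA) = -0.050
c = −½·(z(H) + z(FA)) = -0.274
c < 0 → liberal criterion (biased toward responding “yes”).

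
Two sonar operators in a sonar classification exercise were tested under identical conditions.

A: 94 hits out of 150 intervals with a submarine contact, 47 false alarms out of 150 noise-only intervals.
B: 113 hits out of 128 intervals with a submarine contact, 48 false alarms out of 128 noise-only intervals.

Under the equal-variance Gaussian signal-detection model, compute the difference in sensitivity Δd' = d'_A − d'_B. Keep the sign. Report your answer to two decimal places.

Δd' = -0.70

A: z(0.6267) = 0.323, z(0.3133) = -0.487, d' = 0.810
B: z(0.8828) = 1.189, z(0.3750) = -0.319, d' = 1.508
Δd' = d'_A − d'_B = 0.810 − 1.508 = -0.698
B has the higher sensitivity.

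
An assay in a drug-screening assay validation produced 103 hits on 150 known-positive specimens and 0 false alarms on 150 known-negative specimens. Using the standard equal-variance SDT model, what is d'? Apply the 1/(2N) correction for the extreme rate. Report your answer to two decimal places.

d' = 3.20

The false-alarm rate is 0/150 = 0, so apply the 1/(2N) correction: FA → 1/(2·150) = 0.00333.
z(H) = z(0.68667) = 0.486
z(FA) = z(0.00333) = -2.713
d' = 0.486 − (-2.713) = 3.199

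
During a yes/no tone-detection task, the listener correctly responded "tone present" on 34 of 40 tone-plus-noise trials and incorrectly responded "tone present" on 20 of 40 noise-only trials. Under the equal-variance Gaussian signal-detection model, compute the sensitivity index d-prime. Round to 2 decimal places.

d-prime = 1.04

H = 34/40 = 0.8500
FA = 20/40 = 0.5000
z(H) = z(0.8500) = 1.0364
z(FA) = z(0.5000) = 0.0000
d' = z(H) − z(FA) = 1.0364 − 0.0000 = 1.0364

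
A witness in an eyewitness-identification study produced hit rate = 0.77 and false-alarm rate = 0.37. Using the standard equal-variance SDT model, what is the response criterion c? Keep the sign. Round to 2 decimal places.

Φ⁻¹(H) = 0.739
Φ⁻¹(FA) = -0.332
c = −½·[z(H) + z(FA)] = −0.5 × (0.739 + (-0.332)) = -0.2035
c < 0: the witness has a liberal response bias.

c = -0.20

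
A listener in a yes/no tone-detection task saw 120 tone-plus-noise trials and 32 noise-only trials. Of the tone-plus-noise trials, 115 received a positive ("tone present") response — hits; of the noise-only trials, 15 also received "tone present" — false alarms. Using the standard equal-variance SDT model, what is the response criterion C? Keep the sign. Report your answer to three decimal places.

H = 115/120 = 0.9583
FA = 15/32 = 0.4688
z(H) = 1.7313
z(FA) = -0.0783
c = −½·[z(H) + z(FA)] = −0.5 × (1.7313 + (-0.0783)) = -0.8265

C = -0.827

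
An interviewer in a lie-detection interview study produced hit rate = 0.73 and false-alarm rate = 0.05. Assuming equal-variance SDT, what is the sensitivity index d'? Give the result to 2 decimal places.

d' = 2.26

z(H) = 0.613
z(FA) = -1.645
d' = z(H) − z(FA) = 0.613 − (-1.645) = 2.258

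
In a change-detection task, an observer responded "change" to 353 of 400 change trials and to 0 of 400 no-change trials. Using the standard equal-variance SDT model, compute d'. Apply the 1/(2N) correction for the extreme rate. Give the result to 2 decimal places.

d' = 4.21

The false-alarm rate is 0/400 = 0, so apply the 1/(2N) correction: FA → 1/(2·400) = 0.00125.
z(H) = z(0.88250) = 1.188
z(FA) = z(0.00125) = -3.023
d' = 1.188 − (-3.023) = 4.211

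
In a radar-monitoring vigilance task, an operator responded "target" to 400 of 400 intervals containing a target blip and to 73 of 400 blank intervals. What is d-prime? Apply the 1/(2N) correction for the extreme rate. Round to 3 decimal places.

The hit rate is 400/400 = 1, so apply the 1/(2N) correction: H → 1 − 1/(2·400) = 0.99875.
z(H) = z(0.99875) = 3.0233
z(FA) = z(0.18250) = -0.9059
d' = 3.0233 − (-0.9059) = 3.9292

d-prime = 3.929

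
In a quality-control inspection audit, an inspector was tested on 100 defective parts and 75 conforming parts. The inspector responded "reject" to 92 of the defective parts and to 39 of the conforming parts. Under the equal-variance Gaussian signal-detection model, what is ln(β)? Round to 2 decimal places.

H = 92/100 = 0.9200
FA = 39/75 = 0.5200
z(0.9200) = 1.405, z(0.5200) = 0.050
ln β = −½·[z(H)² − z(FA)²] = −0.5 × (1.974 − 0.003) = -0.9855

ln β = -0.99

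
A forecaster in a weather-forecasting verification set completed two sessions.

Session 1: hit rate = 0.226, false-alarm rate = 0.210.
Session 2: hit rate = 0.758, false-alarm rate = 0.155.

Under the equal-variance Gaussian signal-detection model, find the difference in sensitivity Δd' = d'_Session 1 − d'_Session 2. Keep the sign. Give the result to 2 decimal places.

Δd' = -1.66

Session 1: z(0.226) = -0.752, z(0.210) = -0.806, d' = 0.054
Session 2: z(0.758) = 0.700, z(0.155) = -1.015, d' = 1.715
Δd' = d'_Session 1 − d'_Session 2 = 0.054 − 1.715 = -1.661
Session 2 has the higher sensitivity.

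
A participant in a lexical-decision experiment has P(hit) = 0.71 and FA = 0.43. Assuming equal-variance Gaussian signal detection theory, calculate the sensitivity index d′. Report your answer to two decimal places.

Φ⁻¹(H) = 0.5534
Φ⁻¹(FA) = -0.1764
d' = z(H) − z(FA) = 0.5534 − (-0.1764) = 0.7298

d′ = 0.73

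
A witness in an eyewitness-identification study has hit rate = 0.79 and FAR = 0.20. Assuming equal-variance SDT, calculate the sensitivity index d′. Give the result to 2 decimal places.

z(0.79) = 0.806, z(0.20) = -0.842
d' = z(H) − z(FA) = 0.806 − (-0.842) = 1.648

d′ = 1.65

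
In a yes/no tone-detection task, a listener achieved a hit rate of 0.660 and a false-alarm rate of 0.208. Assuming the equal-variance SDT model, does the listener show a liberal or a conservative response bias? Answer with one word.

conservative

z(H) = 0.412, z(FA) = -0.813
c = −½·(z(H) + z(FA)) = 0.2005
c > 0 → conservative criterion (biased toward responding “no”).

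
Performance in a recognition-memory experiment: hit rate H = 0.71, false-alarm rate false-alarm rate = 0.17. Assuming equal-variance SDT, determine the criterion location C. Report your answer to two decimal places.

C = 0.20

z(H) = 0.553
z(FA) = -0.954
c = −½·[z(H) + z(FA)] = −0.5 × (0.553 + (-0.954)) = 0.2005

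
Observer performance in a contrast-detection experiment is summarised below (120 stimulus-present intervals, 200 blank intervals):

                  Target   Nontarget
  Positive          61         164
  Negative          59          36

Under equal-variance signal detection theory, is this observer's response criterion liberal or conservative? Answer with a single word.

z(H) = 0.021, z(FA) = 0.915
c = −½·(z(H) + z(FA)) = -0.468
c < 0 → liberal criterion (biased toward responding “yes”).

liberal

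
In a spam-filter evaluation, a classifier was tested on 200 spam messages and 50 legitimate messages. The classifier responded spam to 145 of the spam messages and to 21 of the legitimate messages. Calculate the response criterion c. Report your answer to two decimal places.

c = -0.20

H = 145/200 = 0.7250
FA = 21/50 = 0.4200
z(0.7250) = 0.5978, z(0.4200) = -0.2019
c = −½·[z(H) + z(FA)] = −0.5 × (0.5978 + (-0.2019)) = -0.19795
c < 0: the classifier has a liberal response bias.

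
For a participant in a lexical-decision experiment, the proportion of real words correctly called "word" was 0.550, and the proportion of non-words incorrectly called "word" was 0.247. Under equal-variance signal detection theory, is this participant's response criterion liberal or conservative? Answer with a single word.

z(H) = 0.126, z(FA) = -0.684
c = −½·(z(H) + z(FA)) = 0.279
c > 0 → conservative criterion (biased toward responding “no”).

conservative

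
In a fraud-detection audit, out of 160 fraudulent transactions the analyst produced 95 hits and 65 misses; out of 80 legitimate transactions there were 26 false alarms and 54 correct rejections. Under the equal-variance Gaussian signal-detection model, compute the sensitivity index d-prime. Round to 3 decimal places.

H = 95/160 = 0.5938
FA = 26/80 = 0.3250
Φ⁻¹(H) = 0.2373
Φ⁻¹(FA) = -0.4538
d' = z(H) − z(FA) = 0.2373 − (-0.4538) = 0.6911

d-prime = 0.691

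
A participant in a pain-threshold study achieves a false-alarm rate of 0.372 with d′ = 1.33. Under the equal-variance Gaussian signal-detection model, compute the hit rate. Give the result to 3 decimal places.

z(false-alarm rate) = z(0.372) = -0.3266
z(H) = z(FA) + d' = -0.3266 + 1.33 = 1.0034
hit rate = Φ(1.0034) = 0.8422

hit rate = 0.842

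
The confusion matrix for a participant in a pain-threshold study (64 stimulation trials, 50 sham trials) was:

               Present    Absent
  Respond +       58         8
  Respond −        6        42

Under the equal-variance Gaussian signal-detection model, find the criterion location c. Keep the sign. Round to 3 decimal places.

H = 58/64 = 0.9062
FA = 8/50 = 0.1600
z(H) = z(0.9062) = 1.3177
z(FA) = z(0.1600) = -0.9945
c = −½·[z(H) + z(FA)] = −0.5 × (1.3177 + (-0.9945)) = -0.1616
c < 0: the participant has a liberal response bias.

c = -0.162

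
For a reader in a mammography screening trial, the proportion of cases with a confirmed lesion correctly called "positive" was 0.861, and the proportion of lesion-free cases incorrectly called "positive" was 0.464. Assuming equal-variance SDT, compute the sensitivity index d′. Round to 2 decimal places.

d′ = 1.18

Φ⁻¹(H) = Φ⁻¹(0.861) = 1.085
Φ⁻¹(FA) = Φ⁻¹(0.464) = -0.090
d' = z(H) − z(FA) = 1.085 − (-0.090) = 1.175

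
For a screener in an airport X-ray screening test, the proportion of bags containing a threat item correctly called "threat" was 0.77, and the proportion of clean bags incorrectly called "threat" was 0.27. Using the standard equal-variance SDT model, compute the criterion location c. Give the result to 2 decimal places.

z(H) = z(0.77) = 0.7388
z(FA) = z(0.27) = -0.6128
c = −½·[z(H) + z(FA)] = −0.5 × (0.7388 + (-0.6128)) = -0.0630
c < 0: the screener has a liberal response bias.

c = -0.06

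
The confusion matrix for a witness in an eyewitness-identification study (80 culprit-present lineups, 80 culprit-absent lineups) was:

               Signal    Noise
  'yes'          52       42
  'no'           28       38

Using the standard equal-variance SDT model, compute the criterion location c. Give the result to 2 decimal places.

c = -0.22

H = 52/80 = 0.6500
FA = 42/80 = 0.5250
Φ⁻¹(0.6500) = 0.385, Φ⁻¹(0.5250) = 0.063
c = −½·[z(H) + z(FA)] = −0.5 × (0.385 + 0.063) = -0.224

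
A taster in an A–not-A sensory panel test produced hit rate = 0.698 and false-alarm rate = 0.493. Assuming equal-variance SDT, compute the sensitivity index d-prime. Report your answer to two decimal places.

Φ⁻¹(H) = Φ⁻¹(0.698) = 0.5187
Φ⁻¹(FA) = Φ⁻¹(0.493) = -0.0175
d' = z(H) − z(FA) = 0.5187 − (-0.0175) = 0.5362

d-prime = 0.54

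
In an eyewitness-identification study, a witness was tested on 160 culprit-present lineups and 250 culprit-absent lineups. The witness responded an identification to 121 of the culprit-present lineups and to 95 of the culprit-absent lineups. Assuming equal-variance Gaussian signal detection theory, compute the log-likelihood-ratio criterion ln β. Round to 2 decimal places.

ln β = -0.19

H = 121/160 = 0.7562
FA = 95/250 = 0.3800
Φ⁻¹(H) = Φ⁻¹(0.7562) = 0.694
Φ⁻¹(FA) = Φ⁻¹(0.3800) = -0.305
ln β = −½·[z(H)² − z(FA)²] = −0.5 × (0.482 − 0.093) = -0.1945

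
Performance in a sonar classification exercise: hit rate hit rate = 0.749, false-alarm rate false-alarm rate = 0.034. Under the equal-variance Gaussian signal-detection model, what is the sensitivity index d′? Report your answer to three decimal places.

d′ = 2.496

z(H) = 0.6713
z(FA) = -1.8250
d' = z(H) − z(FA) = 0.6713 − (-1.8250) = 2.4963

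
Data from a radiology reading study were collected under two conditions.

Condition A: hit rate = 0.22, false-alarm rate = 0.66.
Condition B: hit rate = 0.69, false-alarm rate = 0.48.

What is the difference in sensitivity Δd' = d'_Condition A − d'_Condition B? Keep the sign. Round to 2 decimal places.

Δd' = -1.73

Condition A: z(0.22) = -0.772, z(0.66) = 0.412, d' = -1.184
Condition B: z(0.69) = 0.496, z(0.48) = -0.050, d' = 0.546
Δd' = d'_Condition A − d'_Condition B = -1.184 − 0.546 = -1.730
Condition B has the higher sensitivity.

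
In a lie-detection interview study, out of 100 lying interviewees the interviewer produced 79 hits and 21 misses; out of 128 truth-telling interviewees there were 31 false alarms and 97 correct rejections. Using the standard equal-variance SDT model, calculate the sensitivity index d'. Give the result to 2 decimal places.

d' = 1.51

H = 79/100 = 0.7900
FA = 31/128 = 0.2422
z(H) = z(0.7900) = 0.8064
z(FA) = z(0.2422) = -0.6992
d' = z(H) − z(FA) = 0.8064 − (-0.6992) = 1.5056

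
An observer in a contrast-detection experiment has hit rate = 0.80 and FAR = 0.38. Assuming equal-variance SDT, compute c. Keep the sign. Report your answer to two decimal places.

c = -0.27

Φ⁻¹(0.80) = 0.8416, Φ⁻¹(0.38) = -0.3055
c = −½·[z(H) + z(FA)] = −0.5 × (0.8416 + (-0.3055)) = -0.26805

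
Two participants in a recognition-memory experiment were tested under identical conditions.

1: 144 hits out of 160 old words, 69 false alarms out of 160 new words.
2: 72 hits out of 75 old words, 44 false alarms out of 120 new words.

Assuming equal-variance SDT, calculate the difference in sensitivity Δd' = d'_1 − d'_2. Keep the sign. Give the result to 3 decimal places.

1: z(0.9000) = 1.2816, z(0.4313) = -0.1731, d' = 1.4547
2: z(0.9600) = 1.7507, z(0.3667) = -0.3406, d' = 2.0913
Δd' = d'_1 − d'_2 = 1.4547 − 2.0913 = -0.6366
2 has the higher sensitivity.

Δd' = -0.637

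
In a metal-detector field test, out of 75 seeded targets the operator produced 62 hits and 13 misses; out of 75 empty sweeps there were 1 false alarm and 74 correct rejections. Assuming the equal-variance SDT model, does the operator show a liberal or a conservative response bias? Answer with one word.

conservative

z(H) = 0.941, z(FA) = -2.216
c = −½·(z(H) + z(FA)) = 0.6375
c > 0 → conservative criterion (biased toward responding “no”).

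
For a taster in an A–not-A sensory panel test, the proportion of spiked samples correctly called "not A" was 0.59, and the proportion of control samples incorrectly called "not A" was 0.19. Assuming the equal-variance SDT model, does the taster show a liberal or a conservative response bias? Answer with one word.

z(H) = 0.228, z(FA) = -0.878
c = −½·(z(H) + z(FA)) = 0.325
c > 0 → conservative criterion (biased toward responding “no”).

conservative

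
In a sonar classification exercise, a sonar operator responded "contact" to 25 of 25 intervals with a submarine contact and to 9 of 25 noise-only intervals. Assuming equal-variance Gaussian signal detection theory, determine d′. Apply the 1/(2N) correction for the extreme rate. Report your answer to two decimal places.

The hit rate is 25/25 = 1, so apply the 1/(2N) correction: H → 1 − 1/(2·25) = 0.98000.
z(H) = z(0.98000) = 2.054
z(FA) = z(0.36000) = -0.358
d' = 2.054 − (-0.358) = 2.412

d′ = 2.41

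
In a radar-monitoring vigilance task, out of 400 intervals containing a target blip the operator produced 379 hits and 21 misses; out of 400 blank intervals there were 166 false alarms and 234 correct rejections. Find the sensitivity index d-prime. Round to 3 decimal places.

d-prime = 1.836

H = 379/400 = 0.9475
FA = 166/400 = 0.4150
z(H) = z(0.9475) = 1.6211
z(FA) = z(0.4150) = -0.2147
d' = z(H) − z(FA) = 1.6211 − (-0.2147) = 1.8358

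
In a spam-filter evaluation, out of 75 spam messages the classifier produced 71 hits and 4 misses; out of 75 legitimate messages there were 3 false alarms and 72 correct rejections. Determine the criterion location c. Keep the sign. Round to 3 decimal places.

H = 71/75 = 0.9467
FA = 3/75 = 0.0400
z(H) = z(0.9467) = 1.6137
z(FA) = z(0.0400) = -1.7507
c = −½·[z(H) + z(FA)] = −0.5 × (1.6137 + (-1.7507)) = 0.0685

c = 0.069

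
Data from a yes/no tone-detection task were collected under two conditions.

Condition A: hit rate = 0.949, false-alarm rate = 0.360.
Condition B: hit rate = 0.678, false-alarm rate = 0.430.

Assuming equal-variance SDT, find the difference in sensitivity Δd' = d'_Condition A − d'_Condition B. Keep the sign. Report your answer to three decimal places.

Δd' = 1.355

Condition A: z(0.949) = 1.6352, z(0.360) = -0.3585, d' = 1.9937
Condition B: z(0.678) = 0.4621, z(0.430) = -0.1764, d' = 0.6385
Δd' = d'_Condition A − d'_Condition B = 1.9937 − 0.6385 = 1.3552
Condition A has the higher sensitivity.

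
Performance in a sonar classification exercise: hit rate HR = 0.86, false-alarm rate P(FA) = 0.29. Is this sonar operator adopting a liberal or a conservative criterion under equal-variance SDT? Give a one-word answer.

liberal

z(H) = 1.080, z(FA) = -0.553
c = −½·(z(H) + z(FA)) = -0.2635
c < 0 → liberal criterion (biased toward responding “yes”).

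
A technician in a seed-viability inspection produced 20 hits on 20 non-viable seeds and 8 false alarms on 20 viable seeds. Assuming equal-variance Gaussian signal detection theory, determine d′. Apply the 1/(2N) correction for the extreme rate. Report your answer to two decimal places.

d′ = 2.21

The hit rate is 20/20 = 1, so apply the 1/(2N) correction: H → 1 − 1/(2·20) = 0.97500.
z(H) = z(0.97500) = 1.960
z(FA) = z(0.40000) = -0.253
d' = 1.960 − (-0.253) = 2.213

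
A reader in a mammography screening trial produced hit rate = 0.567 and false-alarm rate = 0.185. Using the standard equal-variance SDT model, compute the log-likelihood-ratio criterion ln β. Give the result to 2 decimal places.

z(0.567) = 0.169, z(0.185) = -0.896
ln β = −½·[z(H)² − z(FA)²] = −0.5 × (0.029 − 0.803) = 0.387

ln β = 0.39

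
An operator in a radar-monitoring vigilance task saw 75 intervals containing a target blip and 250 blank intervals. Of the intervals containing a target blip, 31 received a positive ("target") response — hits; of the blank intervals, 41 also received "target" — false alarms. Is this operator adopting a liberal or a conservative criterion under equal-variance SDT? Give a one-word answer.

z(H) = -0.219, z(FA) = -0.978
c = −½·(z(H) + z(FA)) = 0.5985
c > 0 → conservative criterion (biased toward responding “no”).

conservative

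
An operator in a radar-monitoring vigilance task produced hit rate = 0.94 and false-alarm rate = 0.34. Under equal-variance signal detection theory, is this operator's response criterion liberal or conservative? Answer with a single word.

z(H) = 1.555, z(FA) = -0.412
c = −½·(z(H) + z(FA)) = -0.5715
c < 0 → liberal criterion (biased toward responding “yes”).

liberal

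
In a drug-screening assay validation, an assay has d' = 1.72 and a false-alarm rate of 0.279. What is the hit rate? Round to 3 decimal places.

hit rate = 0.872

z(false-alarm rate) = z(0.279) = -0.5858
z(H) = z(FA) + d' = -0.5858 + 1.72 = 1.1342
hit rate = Φ(1.1342) = 0.8716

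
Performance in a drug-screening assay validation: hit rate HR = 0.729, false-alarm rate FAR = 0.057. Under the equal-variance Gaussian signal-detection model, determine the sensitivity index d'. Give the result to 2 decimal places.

d' = 2.19

z(H) = 0.6098
z(FA) = -1.5805
d' = z(H) − z(FA) = 0.6098 − (-1.5805) = 2.1903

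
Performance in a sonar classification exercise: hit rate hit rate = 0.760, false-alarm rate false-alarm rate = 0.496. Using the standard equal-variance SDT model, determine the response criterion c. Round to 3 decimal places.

c = -0.348

z(H) = z(0.760) = 0.7063
z(FA) = z(0.496) = -0.0100
c = −½·[z(H) + z(FA)] = −0.5 × (0.7063 + (-0.0100)) = -0.34815
c < 0: the sonar operator has a liberal response bias.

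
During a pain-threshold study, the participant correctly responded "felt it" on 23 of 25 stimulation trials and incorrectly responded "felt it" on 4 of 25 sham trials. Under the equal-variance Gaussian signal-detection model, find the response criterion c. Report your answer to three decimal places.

c = -0.205

H = 23/25 = 0.9200
FA = 4/25 = 0.1600
z(H) = z(0.9200) = 1.4051
z(FA) = z(0.1600) = -0.9945
c = −½·[z(H) + z(FA)] = −0.5 × (1.4051 + (-0.9945)) = -0.2053
c < 0: the participant has a liberal response bias.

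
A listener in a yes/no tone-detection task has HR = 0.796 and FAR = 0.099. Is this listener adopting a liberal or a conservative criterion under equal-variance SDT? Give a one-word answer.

z(H) = 0.827, z(FA) = -1.287
c = −½·(z(H) + z(FA)) = 0.230
c > 0 → conservative criterion (biased toward responding “no”).

conservative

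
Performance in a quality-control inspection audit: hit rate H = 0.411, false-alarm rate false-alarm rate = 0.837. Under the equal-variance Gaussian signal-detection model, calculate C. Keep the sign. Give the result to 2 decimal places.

C = -0.38

Φ⁻¹(H) = -0.2250
Φ⁻¹(FA) = 0.9822
c = −½·[z(H) + z(FA)] = −0.5 × (-0.2250 + 0.9822) = -0.3786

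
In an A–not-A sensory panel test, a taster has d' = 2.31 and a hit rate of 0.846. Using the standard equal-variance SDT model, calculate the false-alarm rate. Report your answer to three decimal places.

false-alarm rate = 0.098

z(hit rate) = z(0.846) = 1.0194
z(FA) = z(H) − d' = 1.0194 − 2.31 = -1.2906
false-alarm rate = Φ(-1.2906) = 0.0984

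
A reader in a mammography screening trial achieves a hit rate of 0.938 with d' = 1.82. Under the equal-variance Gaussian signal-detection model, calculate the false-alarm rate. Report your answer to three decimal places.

false-alarm rate = 0.389

z(hit rate) = z(0.938) = 1.5382
z(FA) = z(H) − d' = 1.5382 − 1.82 = -0.2818
false-alarm rate = Φ(-0.2818) = 0.3890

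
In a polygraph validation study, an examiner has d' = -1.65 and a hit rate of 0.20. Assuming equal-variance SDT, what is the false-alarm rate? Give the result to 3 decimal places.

false-alarm rate = 0.791

z(hit rate) = z(0.20) = -0.8416
z(FA) = z(H) − d' = -0.8416 − (-1.65) = 0.8084
false-alarm rate = Φ(0.8084) = 0.7906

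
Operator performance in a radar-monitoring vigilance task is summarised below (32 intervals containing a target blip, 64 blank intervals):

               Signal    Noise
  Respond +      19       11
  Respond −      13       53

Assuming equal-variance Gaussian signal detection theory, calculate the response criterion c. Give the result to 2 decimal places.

H = 19/32 = 0.5938
FA = 11/64 = 0.1719
Φ⁻¹(0.5938) = 0.2373, Φ⁻¹(0.1719) = -0.9467
c = −½·[z(H) + z(FA)] = −0.5 × (0.2373 + (-0.9467)) = 0.3547
c > 0: the operator has a conservative response bias.

c = 0.35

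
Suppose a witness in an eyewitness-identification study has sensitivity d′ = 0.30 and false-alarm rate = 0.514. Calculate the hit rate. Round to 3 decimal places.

z(false-alarm rate) = z(0.514) = 0.0351
z(H) = z(FA) + d' = 0.0351 + 0.30 = 0.3351
hit rate = Φ(0.3351) = 0.6312

hit rate = 0.631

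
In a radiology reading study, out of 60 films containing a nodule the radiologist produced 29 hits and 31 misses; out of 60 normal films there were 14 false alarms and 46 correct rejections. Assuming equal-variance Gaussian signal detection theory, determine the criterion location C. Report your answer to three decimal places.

H = 29/60 = 0.4833
FA = 14/60 = 0.2333
z(H) = -0.0419
z(FA) = -0.7280
c = −½·[z(H) + z(FA)] = −0.5 × (-0.0419 + (-0.7280)) = 0.38495

C = 0.385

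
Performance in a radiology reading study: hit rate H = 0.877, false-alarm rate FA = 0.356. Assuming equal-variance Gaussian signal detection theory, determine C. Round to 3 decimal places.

z(H) = 1.1601
z(FA) = -0.3692
c = −½·[z(H) + z(FA)] = −0.5 × (1.1601 + (-0.3692)) = -0.39545
c < 0: the radiologist has a liberal response bias.

C = -0.395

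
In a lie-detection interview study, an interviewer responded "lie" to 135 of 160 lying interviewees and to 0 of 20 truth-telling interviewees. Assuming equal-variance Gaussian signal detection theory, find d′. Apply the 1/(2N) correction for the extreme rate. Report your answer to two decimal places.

The false-alarm rate is 0/20 = 0, so apply the 1/(2N) correction: FA → 1/(2·20) = 0.02500.
z(H) = z(0.84375) = 1.010
z(FA) = z(0.02500) = -1.960
d' = 1.010 − (-1.960) = 2.970

d′ = 2.97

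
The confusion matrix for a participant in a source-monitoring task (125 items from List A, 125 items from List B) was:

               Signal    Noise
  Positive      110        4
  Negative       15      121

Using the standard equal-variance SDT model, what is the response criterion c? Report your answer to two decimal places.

c = 0.34

H = 110/125 = 0.8800
FA = 4/125 = 0.0320
z(H) = z(0.8800) = 1.1750
z(FA) = z(0.0320) = -1.8522
c = −½·[z(H) + z(FA)] = −0.5 × (1.1750 + (-1.8522)) = 0.3386
c > 0: the participant has a conservative response bias.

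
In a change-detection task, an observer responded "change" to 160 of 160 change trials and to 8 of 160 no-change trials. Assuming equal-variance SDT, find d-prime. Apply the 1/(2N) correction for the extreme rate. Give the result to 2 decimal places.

The hit rate is 160/160 = 1, so apply the 1/(2N) correction: H → 1 − 1/(2·160) = 0.99687.
z(H) = z(0.99687) = 2.734
z(FA) = z(0.05000) = -1.645
d' = 2.734 − (-1.645) = 4.379

d-prime = 4.38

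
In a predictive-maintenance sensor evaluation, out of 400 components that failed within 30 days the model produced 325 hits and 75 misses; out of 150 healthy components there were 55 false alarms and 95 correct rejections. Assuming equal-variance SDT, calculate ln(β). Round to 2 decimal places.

H = 325/400 = 0.8125
FA = 55/150 = 0.3667
z(0.8125) = 0.887, z(0.3667) = -0.341
ln β = −½·[z(H)² − z(FA)²] = −0.5 × (0.787 − 0.116) = -0.3355

ln β = -0.34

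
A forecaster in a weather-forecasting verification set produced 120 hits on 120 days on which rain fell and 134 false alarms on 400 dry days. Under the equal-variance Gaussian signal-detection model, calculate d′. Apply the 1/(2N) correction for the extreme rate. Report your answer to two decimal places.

The hit rate is 120/120 = 1, so apply the 1/(2N) correction: H → 1 − 1/(2·120) = 0.99583.
z(H) = z(0.99583) = 2.638
z(FA) = z(0.33500) = -0.426
d' = 2.638 − (-0.426) = 3.064

d′ = 3.06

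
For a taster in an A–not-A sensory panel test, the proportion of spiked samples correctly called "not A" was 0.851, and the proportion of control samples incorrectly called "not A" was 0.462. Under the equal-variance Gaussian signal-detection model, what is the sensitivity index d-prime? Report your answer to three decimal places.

d-prime = 1.136

z(H) = 1.0407
z(FA) = -0.0954
d' = z(H) − z(FA) = 1.0407 − (-0.0954) = 1.1361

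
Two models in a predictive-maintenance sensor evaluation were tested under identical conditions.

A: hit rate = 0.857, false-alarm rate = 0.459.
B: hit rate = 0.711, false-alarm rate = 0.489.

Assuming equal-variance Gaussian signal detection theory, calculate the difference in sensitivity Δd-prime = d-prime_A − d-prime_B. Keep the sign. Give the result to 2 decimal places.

Δd-prime = 0.59

A: z(0.857) = 1.067, z(0.459) = -0.103, d' = 1.170
B: z(0.711) = 0.556, z(0.489) = -0.028, d' = 0.584
Δd' = d'_A − d'_B = 1.170 − 0.584 = 0.586
A has the higher sensitivity.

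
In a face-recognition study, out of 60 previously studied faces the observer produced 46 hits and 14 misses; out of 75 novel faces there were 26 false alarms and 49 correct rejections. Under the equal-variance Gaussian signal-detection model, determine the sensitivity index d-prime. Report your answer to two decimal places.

d-prime = 1.12

H = 46/60 = 0.7667
FA = 26/75 = 0.3467
z(H) = 0.728
z(FA) = -0.394
d' = z(H) − z(FA) = 0.728 − (-0.394) = 1.122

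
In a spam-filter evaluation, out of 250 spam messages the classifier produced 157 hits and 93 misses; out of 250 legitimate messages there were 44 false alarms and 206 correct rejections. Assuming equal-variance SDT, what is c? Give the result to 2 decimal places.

c = 0.30

H = 157/250 = 0.6280
FA = 44/250 = 0.1760
z(H) = 0.3266
z(FA) = -0.9307
c = −½·[z(H) + z(FA)] = −0.5 × (0.3266 + (-0.9307)) = 0.30205
c > 0: the classifier has a conservative response bias.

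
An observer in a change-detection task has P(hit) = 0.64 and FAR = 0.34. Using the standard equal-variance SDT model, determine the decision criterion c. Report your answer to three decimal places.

z(0.64) = 0.3585, z(0.34) = -0.4125
c = −½·[z(H) + z(FA)] = −0.5 × (0.3585 + (-0.4125)) = 0.0270

c = 0.027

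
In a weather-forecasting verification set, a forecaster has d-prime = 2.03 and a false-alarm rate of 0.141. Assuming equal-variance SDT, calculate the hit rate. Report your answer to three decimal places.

hit rate = 0.830

z(false-alarm rate) = z(0.141) = -1.0758
z(H) = z(FA) + d' = -1.0758 + 2.03 = 0.9542
hit rate = Φ(0.9542) = 0.8300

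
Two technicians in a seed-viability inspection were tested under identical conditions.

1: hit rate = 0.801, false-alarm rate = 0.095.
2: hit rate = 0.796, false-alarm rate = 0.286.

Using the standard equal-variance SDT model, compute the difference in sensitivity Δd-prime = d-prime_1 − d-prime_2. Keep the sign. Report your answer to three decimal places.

Δd-prime = 0.763

1: z(0.801) = 0.8452, z(0.095) = -1.3106, d' = 2.1558
2: z(0.796) = 0.8274, z(0.286) = -0.5651, d' = 1.3925
Δd' = d'_1 − d'_2 = 2.1558 − 1.3925 = 0.7633
1 has the higher sensitivity.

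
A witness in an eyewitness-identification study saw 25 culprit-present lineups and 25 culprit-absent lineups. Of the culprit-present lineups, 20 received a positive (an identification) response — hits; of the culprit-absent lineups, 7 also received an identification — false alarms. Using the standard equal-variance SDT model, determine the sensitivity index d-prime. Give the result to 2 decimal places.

H = 20/25 = 0.8000
FA = 7/25 = 0.2800
z(H) = z(0.8000) = 0.8416
z(FA) = z(0.2800) = -0.5828
d' = z(H) − z(FA) = 0.8416 − (-0.5828) = 1.4244

d-prime = 1.42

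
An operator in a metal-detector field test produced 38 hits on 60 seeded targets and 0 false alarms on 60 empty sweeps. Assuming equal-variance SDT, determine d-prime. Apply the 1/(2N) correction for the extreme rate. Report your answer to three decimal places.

The false-alarm rate is 0/60 = 0, so apply the 1/(2N) correction: FA → 1/(2·60) = 0.00833.
z(H) = z(0.63333) = 0.3407
z(FA) = z(0.00833) = -2.3941
d' = 0.3407 − (-2.3941) = 2.7348

d-prime = 2.735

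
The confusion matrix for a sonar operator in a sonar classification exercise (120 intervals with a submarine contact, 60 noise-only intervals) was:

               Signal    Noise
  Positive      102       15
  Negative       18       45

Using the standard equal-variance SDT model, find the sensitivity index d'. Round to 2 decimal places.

H = 102/120 = 0.8500
FA = 15/60 = 0.2500
z(H) = z(0.8500) = 1.036
z(FA) = z(0.2500) = -0.674
d' = z(H) − z(FA) = 1.036 − (-0.674) = 1.710

d' = 1.71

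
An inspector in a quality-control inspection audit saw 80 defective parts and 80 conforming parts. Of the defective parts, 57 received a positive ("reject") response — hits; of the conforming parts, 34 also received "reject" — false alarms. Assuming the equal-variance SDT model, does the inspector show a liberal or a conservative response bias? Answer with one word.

z(H) = 0.561, z(FA) = -0.189
c = −½·(z(H) + z(FA)) = -0.186
c < 0 → liberal criterion (biased toward responding “yes”).

liberal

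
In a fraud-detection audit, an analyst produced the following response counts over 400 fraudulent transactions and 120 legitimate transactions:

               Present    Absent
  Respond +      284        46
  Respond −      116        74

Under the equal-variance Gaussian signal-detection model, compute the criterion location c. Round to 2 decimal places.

H = 284/400 = 0.7100
FA = 46/120 = 0.3833
z(H) = 0.553
z(FA) = -0.297
c = −½·[z(H) + z(FA)] = −0.5 × (0.553 + (-0.297)) = -0.128

c = -0.13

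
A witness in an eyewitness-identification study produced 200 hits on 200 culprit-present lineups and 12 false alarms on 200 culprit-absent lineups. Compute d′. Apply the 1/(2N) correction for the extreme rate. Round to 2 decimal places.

d′ = 4.36

The hit rate is 200/200 = 1, so apply the 1/(2N) correction: H → 1 − 1/(2·200) = 0.99750.
z(H) = z(0.99750) = 2.807
z(FA) = z(0.06000) = -1.555
d' = 2.807 − (-1.555) = 4.362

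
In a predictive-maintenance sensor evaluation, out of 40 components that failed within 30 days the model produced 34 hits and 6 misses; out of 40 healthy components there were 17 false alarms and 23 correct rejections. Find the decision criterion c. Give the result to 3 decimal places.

H = 34/40 = 0.8500
FA = 17/40 = 0.4250
z(0.8500) = 1.0364, z(0.4250) = -0.1891
c = −½·[z(H) + z(FA)] = −0.5 × (1.0364 + (-0.1891)) = -0.42365
c < 0: the model has a liberal response bias.

c = -0.424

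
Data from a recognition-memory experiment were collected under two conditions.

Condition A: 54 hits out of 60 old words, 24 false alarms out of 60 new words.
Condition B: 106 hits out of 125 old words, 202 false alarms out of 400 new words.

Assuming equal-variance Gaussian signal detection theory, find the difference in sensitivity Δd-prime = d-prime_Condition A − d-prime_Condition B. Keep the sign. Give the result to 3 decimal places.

Δd-prime = 0.520

Condition A: z(0.9000) = 1.2816, z(0.4000) = -0.2533, d' = 1.5349
Condition B: z(0.8480) = 1.0279, z(0.5050) = 0.0125, d' = 1.0154
Δd' = d'_Condition A − d'_Condition B = 1.5349 − 1.0154 = 0.5195
Condition A has the higher sensitivity.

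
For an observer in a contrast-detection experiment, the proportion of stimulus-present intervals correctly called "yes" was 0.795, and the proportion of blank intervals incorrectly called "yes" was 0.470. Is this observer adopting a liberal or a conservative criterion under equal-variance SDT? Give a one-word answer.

z(H) = 0.824, z(FA) = -0.075
c = −½·(z(H) + z(FA)) = -0.3745
c < 0 → liberal criterion (biased toward responding “yes”).

liberal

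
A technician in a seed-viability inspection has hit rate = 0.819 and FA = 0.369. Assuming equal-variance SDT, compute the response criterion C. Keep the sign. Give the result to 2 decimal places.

z(H) = 0.9116
z(FA) = -0.3345
c = −½·[z(H) + z(FA)] = −0.5 × (0.9116 + (-0.3345)) = -0.28855

C = -0.29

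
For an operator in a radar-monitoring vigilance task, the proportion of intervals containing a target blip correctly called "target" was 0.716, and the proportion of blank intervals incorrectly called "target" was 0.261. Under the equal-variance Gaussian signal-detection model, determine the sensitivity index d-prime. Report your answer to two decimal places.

z(0.716) = 0.571, z(0.261) = -0.640
d' = z(H) − z(FA) = 0.571 − (-0.640) = 1.211

d-prime = 1.21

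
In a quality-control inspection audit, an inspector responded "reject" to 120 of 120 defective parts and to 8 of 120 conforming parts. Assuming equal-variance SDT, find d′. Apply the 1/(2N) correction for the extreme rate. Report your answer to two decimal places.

d′ = 4.14

The hit rate is 120/120 = 1, so apply the 1/(2N) correction: H → 1 − 1/(2·120) = 0.99583.
z(H) = z(0.99583) = 2.638
z(FA) = z(0.06667) = -1.501
d' = 2.638 − (-1.501) = 4.139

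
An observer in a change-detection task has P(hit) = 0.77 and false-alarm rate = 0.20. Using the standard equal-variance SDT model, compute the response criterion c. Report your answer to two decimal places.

Φ⁻¹(0.77) = 0.739, Φ⁻¹(0.20) = -0.842
c = −½·[z(H) + z(FA)] = −0.5 × (0.739 + (-0.842)) = 0.0515

c = 0.05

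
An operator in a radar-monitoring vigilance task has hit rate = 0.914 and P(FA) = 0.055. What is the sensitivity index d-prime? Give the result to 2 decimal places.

d-prime = 2.96

z(0.914) = 1.3658, z(0.055) = -1.5982
d' = z(H) − z(FA) = 1.3658 − (-1.5982) = 2.9640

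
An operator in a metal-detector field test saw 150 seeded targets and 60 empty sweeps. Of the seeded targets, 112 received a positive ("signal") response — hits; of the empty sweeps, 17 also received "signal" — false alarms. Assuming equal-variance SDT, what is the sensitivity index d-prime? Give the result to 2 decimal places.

H = 112/150 = 0.7467
FA = 17/60 = 0.2833
z(H) = z(0.7467) = 0.6641
z(FA) = z(0.2833) = -0.5731
d' = z(H) − z(FA) = 0.6641 − (-0.5731) = 1.2372

d-prime = 1.24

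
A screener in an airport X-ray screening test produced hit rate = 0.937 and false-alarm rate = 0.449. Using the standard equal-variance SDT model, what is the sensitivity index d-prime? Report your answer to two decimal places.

z(0.937) = 1.5301, z(0.449) = -0.1282
d' = z(H) − z(FA) = 1.5301 − (-0.1282) = 1.6583

d-prime = 1.66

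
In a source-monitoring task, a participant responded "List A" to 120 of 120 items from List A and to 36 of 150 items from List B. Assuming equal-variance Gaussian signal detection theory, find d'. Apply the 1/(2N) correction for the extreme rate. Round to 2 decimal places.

d' = 3.34

The hit rate is 120/120 = 1, so apply the 1/(2N) correction: H → 1 − 1/(2·120) = 0.99583.
z(H) = z(0.99583) = 2.638
z(FA) = z(0.24000) = -0.706
d' = 2.638 − (-0.706) = 3.344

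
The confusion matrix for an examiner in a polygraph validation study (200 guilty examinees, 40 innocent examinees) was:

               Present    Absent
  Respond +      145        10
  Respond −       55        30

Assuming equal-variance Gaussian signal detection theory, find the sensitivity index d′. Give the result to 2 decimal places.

d′ = 1.27

H = 145/200 = 0.7250
FA = 10/40 = 0.2500
z(H) = z(0.7250) = 0.5978
z(FA) = z(0.2500) = -0.6745
d' = z(H) − z(FA) = 0.5978 − (-0.6745) = 1.2723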